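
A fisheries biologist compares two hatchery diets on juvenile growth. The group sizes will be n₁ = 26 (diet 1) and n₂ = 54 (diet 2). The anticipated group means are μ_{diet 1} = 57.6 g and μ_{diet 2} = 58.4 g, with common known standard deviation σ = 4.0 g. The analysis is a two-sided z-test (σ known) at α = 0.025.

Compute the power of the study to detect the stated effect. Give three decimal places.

Power ≈ 0.081

Standardized effect: d = |μ_{diet 1} − μ_{diet 2}| / σ = |57.6 − 58.4| / 4.0 = 0.2000
Noncentrality parameter: δ = d / √(1/n₁ + 1/n₂) = 0.2000 / √(1/26 + 1/54) = 0.8379
Two-sided α = 0.025 → critical value z_{0.0125} = 2.241.
Power = Φ(δ − 2.241) + Φ(−δ − 2.241) = Φ(-1.404) + Φ(-3.079) = 0.0802 + 0.0010 = 0.0813.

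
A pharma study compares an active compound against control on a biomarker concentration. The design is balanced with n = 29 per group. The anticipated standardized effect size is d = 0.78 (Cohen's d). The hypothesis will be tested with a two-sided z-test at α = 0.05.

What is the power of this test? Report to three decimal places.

Power ≈ 0.844

Noncentrality parameter: λ = d·√(n/2) = 0.78 × √(29/2) = 2.9702
Critical value for a two-sided test at α = 0.05: z_{α/2} = 1.960.
Power = Φ(λ − 1.960) + Φ(−λ − 1.960) = Φ(1.010) + Φ(-4.930) = 0.8438 + 0.0000 = 0.8438.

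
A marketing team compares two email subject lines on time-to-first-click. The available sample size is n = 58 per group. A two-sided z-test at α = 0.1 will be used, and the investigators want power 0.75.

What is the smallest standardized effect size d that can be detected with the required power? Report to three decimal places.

d ≈ 0.431

Required noncentrality: δ = z_{0.05} + z_{0.25} = 1.645 + 0.674 = 2.319.
(The second rejection-region term Φ(−δ − z_{α/2}) is negligible and dropped.)
δ = d·√(n/2) ⇒ d = δ/√(n/2) = 2.319/√(58/2) = 0.4307.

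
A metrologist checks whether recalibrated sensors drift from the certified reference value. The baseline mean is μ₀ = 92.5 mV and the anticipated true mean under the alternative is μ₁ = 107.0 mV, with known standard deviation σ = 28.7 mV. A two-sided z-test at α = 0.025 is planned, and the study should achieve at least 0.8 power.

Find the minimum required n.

n = 38

Standardized effect: d = |μ₁ − μ₀| / σ = |107.0 − 92.5| / 28.7 = 0.5052
For power 0.8 need Φ(δ − z_{0.0125}) = 0.8, so δ = z_{0.0125} + z_{0.20} = 2.241 + 0.842 = 3.083.
(The Φ(−δ − z_{α/2}) term is vanishingly small for δ > 0 and is dropped in the standard sample-size formula.)
δ = d·√n ⇒ n = (δ/d)² = (3.083 / 0.5052)² = 37.24.
Round up to the next whole unit.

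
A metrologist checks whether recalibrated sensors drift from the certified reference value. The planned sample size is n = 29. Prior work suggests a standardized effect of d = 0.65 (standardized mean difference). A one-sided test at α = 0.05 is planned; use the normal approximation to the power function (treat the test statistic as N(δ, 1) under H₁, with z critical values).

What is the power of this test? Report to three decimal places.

Noncentrality parameter: δ = d·√n = 0.65 × √29 = 3.5004
Critical value for a one-sided test at α = 0.05: z_α = 1.645.
Power = P(Z > 1.645 − δ) = Φ(1.856) = 0.9682.

Power ≈ 0.968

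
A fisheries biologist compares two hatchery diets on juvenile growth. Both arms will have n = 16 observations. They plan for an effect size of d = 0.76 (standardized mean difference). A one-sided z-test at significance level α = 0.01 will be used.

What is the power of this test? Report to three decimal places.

Power ≈ 0.430

Noncentrality parameter: δ = d·√(n/2) = 0.76 × √(16/2) = 2.1496
One-sided α = 0.01 → critical value z_{0.01} = 2.326.
Power = P(Z > 2.326 − δ) = Φ(-0.177) = 0.4299.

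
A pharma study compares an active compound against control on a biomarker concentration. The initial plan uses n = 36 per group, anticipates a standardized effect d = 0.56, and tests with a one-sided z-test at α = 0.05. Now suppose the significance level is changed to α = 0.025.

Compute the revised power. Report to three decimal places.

Power ≈ 0.661

δ = d·√(n/2) = 0.56 × √(36/2) = 2.3759 (unchanged). New critical value: z_{0.025} = 1.960.
Revised power = Φ(δ − 1.960) = Φ(0.416) = 0.6613.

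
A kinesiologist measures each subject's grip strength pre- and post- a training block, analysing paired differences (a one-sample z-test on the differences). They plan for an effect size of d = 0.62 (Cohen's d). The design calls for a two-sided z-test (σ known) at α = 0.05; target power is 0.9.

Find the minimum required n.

For power 0.9 need Φ(δ − z_{0.025}) = 0.9, so δ = z_{0.025} + z_{0.10} = 1.960 + 1.282 = 3.242.
(The Φ(−δ − z_{α/2}) term is vanishingly small for δ > 0 and is dropped in the standard sample-size formula.)
δ = d·√n ⇒ n = (δ/d)² = (3.242 / 0.62)² = 27.33.
Round up to the next whole unit.

n = 28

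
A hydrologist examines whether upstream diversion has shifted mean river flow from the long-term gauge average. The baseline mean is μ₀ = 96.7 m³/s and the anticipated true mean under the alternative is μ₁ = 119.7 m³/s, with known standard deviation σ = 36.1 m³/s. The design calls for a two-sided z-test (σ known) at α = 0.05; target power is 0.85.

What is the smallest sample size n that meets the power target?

Standardized effect: d = |μ₁ − μ₀| / σ = |119.7 − 96.7| / 36.1 = 0.6371
For power 0.85 need Φ(δ − z_{0.025}) = 0.85, so δ = z_{0.025} + z_{0.15} = 1.960 + 1.036 = 2.996.
(The Φ(−δ − z_{α/2}) term is vanishingly small for δ > 0 and is dropped in the standard sample-size formula.)
δ = d·√n ⇒ n = (δ/d)² = (2.996 / 0.6371)² = 22.12.
Rounding up, n = 23.

n = 23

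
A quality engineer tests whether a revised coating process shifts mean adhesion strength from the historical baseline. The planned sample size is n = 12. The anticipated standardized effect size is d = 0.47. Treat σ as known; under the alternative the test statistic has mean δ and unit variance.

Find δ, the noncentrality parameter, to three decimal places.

δ ≈ 1.628

δ = d·√n = 0.47 × √12 = 1.6281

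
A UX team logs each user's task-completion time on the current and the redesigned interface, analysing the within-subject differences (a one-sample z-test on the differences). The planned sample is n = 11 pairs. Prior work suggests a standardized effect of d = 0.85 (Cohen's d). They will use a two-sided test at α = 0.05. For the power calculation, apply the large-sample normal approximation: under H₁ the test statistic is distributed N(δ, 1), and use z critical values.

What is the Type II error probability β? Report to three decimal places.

Noncentrality parameter: δ = d·√n = 0.85 × √11 = 2.8191
Two-sided α = 0.05 → critical value z_{0.025} = 1.960.
Power = Φ(δ − 1.960) + Φ(−δ − 1.960) = Φ(0.859) + Φ(-4.779) = 0.8049 + 0.0000 = 0.8049.
Type II error: β = 1 − power = 1 − 0.8049 = 0.1951.

β ≈ 0.195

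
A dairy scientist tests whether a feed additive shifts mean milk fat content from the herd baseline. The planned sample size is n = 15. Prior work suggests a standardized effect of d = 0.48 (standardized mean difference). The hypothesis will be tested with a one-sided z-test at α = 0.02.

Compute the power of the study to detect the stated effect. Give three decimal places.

Power ≈ 0.423

Noncentrality parameter: δ = d·√n = 0.48 × √15 = 1.8590
Critical value for a one-sided test at α = 0.02: z_α = 2.054.
Power = P(Z > 2.054 − δ) = Φ(-0.195) = 0.4228.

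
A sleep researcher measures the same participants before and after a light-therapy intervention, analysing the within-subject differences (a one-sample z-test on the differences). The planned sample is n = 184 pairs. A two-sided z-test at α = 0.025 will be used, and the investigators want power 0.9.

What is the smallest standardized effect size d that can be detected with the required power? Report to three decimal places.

Need Φ(δ − 2.241) = 0.9, so δ = 2.241 + 1.282 = 3.523.
(The second rejection-region term Φ(−δ − z_{α/2}) is negligible and dropped.)
δ = d·√n ⇒ d = δ/√n = 3.523/√184 = 0.2597.

d ≈ 0.260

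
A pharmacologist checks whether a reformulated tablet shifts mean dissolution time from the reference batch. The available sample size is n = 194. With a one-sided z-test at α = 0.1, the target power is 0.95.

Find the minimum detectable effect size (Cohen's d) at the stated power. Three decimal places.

Need Φ(δ − 1.282) = 0.95, so δ = 1.282 + 1.645 = 2.926.
δ = d·√n ⇒ d = δ/√n = 2.926/√194 = 0.2101.

d ≈ 0.210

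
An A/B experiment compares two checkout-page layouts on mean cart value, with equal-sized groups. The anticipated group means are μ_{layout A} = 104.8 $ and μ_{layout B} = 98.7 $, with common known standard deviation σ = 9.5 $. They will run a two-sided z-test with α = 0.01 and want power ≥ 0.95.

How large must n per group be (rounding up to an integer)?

Standardized effect: d = |μ_{layout A} − μ_{layout B}| / σ = |104.8 − 98.7| / 9.5 = 0.6421
For power 0.95 need Φ(δ − z_{0.005}) = 0.95, so δ = z_{0.005} + z_{0.05} = 2.576 + 1.645 = 4.221.
(For δ > 0 the lower-tail rejection region contributes negligibly to power, so the one-term inversion is standard.)
δ = d·√(n/2) ⇒ n = 2(δ/d)² = 2 × (4.221 / 0.6421)² = 86.41.
Rounding up, n = 87 per group.

n = 87 per group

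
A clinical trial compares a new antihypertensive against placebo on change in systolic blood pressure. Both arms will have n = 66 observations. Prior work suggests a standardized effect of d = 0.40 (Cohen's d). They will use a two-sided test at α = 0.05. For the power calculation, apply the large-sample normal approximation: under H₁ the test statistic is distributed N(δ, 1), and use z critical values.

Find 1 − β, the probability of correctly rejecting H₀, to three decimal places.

Noncentrality parameter: δ = d·√(n/2) = 0.40 × √(66/2) = 2.2978
Two-sided α = 0.05 → critical value z_{0.025} = 1.960.
Power = Φ(δ − 1.960) + Φ(−δ − 1.960) = Φ(0.338) + Φ(-4.258) = 0.6323 + 0.0000 = 0.6323.

Power ≈ 0.632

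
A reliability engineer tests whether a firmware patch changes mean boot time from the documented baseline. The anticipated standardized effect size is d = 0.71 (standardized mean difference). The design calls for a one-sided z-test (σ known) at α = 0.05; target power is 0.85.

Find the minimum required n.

n = 15

Set Φ(δ − 1.645) = 0.85; then δ − 1.645 = Φ⁻¹(0.85) = 1.036, giving δ = 2.681.
δ = d·√n ⇒ n = (δ/d)² = (2.681 / 0.71)² = 14.26.
Round up to the next whole unit.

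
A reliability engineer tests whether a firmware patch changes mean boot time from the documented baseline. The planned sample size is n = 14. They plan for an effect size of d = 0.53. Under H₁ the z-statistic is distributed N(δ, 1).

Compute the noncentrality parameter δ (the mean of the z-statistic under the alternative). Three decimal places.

δ ≈ 1.983

δ = d·√n = 0.53 × √14 = 1.9831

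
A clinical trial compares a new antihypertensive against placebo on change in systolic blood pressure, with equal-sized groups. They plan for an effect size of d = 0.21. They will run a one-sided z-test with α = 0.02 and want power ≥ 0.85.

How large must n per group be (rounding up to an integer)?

Set Φ(δ − 2.054) = 0.85; then δ − 2.054 = Φ⁻¹(0.85) = 1.036, giving δ = 3.090.
δ = d·√(n/2) ⇒ n = 2(δ/d)² = 2 × (3.090 / 0.21)² = 433.07.
Round up to the next whole unit.

n = 434 per group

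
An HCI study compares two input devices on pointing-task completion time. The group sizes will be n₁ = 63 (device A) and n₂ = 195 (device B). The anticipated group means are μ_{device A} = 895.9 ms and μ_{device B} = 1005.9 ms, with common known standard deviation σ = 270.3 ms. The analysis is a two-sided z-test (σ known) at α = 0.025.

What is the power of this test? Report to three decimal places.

Power ≈ 0.715

Standardized effect: d = |μ_{device A} − μ_{device B}| / σ = |895.9 − 1005.9| / 270.3 = 0.4070
Noncentrality parameter: δ = d / √(1/n₁ + 1/n₂) = 0.4070 / √(1/63 + 1/195) = 2.8082
Two-sided α = 0.025 → critical value z_{0.0125} = 2.241.
Power = Φ(δ − 2.241) + Φ(−δ − 2.241) = Φ(0.567) + Φ(-5.050) = 0.7146 + 0.0000 = 0.7146.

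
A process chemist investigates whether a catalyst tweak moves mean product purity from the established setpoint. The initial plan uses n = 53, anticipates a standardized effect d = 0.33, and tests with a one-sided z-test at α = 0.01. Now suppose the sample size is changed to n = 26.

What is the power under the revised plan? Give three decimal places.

Power ≈ 0.260

With n = 26: δ = d·√n = 0.33 × √26 = 1.6827. Critical value z_{0.01} = 2.326.
Revised power = P(Z > 2.326 − δ) = Φ(-0.644) = 0.2599.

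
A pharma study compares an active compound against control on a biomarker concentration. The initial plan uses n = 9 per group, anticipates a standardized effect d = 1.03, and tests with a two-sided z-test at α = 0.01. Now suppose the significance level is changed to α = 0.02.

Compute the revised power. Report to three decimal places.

δ = d·√(n/2) = 1.03 × √(9/2) = 2.1850 (unchanged). New critical value: z_{0.01} = 2.326.
Revised power = Φ(δ − 2.326) + Φ(−δ − 2.326) = Φ(-0.141) + Φ(-4.511) = 0.4438 + 0.0000 = 0.4438.

Power ≈ 0.444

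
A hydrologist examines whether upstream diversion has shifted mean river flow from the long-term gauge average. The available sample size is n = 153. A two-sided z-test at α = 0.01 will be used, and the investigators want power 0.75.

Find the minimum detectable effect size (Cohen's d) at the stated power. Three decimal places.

Required noncentrality: δ = z_{0.005} + z_{0.25} = 2.576 + 0.674 = 3.250.
(Lower-tail contribution to power is negligible for δ > 0.)
δ = d·√n ⇒ d = δ/√n = 3.250/√153 = 0.2628.

d ≈ 0.263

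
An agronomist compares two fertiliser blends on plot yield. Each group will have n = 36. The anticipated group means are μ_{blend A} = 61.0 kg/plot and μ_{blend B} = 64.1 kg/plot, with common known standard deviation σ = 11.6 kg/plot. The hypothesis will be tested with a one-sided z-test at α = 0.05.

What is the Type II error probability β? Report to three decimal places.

β ≈ 0.695

Standardized effect: d = |μ_{blend A} − μ_{blend B}| / σ = |61.0 − 64.1| / 11.6 = 0.2672
Noncentrality parameter: δ = d·√(n/2) = 0.2672 × √(36/2) = 1.1338
Critical value for a one-sided test at α = 0.05: z_α = 1.645.
Power = Φ(δ − 1.645) = Φ(-0.511) = 0.3047.
Type II error: β = 1 − power = 1 − 0.3047 = 0.6953.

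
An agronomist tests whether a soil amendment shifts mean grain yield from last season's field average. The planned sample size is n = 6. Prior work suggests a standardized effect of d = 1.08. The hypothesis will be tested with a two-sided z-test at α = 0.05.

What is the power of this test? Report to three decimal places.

Power ≈ 0.753

Noncentrality parameter: δ = d·√n = 1.08 × √6 = 2.6454
Two-sided α = 0.05 → critical value z_{0.025} = 1.960.
Power = Φ(δ − 1.960) + Φ(−δ − 1.960) = Φ(0.685) + Φ(-4.605) = 0.7535 + 0.0000 = 0.7535.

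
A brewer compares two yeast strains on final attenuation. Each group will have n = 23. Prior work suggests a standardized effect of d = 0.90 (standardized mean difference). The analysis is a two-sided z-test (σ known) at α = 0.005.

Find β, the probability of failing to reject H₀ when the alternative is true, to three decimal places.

β ≈ 0.403

Noncentrality parameter: δ = d·√(n/2) = 0.90 × √(23/2) = 3.0520
Two-sided α = 0.005 → critical value z_{0.0025} = 2.807.
Power = Φ(δ − 2.807) + Φ(−δ − 2.807) = Φ(0.245) + Φ(-5.859) = 0.5968 + 0.0000 = 0.5968.
Type II error: β = 1 − power = 1 − 0.5968 = 0.4032.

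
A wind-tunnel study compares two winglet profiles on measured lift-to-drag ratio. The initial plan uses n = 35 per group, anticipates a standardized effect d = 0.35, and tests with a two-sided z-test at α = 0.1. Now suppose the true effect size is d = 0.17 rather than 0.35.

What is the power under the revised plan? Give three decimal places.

Power ≈ 0.184

With d = 0.17: δ = d·√(n/2) = 0.17 × √(35/2) = 0.7112. Critical value z_{0.05} = 1.645.
Revised power = Φ(δ − 1.645) + Φ(−δ − 1.645) = Φ(-0.934) + Φ(-2.356) = 0.1752 + 0.0092 = 0.1845.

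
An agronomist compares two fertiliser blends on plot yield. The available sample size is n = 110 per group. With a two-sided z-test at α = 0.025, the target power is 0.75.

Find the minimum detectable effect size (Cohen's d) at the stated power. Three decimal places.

d ≈ 0.393

Required noncentrality: δ = z_{0.0125} + z_{0.25} = 2.241 + 0.674 = 2.916.
(The second rejection-region term Φ(−δ − z_{α/2}) is negligible and dropped.)
δ = d·√(n/2) ⇒ d = δ/√(n/2) = 2.916/√(110/2) = 0.3932.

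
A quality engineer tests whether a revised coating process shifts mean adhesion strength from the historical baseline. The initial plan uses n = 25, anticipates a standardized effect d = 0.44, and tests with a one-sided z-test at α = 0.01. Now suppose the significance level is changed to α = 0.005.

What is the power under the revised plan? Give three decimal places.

δ = d·√n = 0.44 × √25 = 2.2000 (unchanged). New critical value: z_{0.005} = 2.576.
Revised power = P(Z > 2.576 − δ) = Φ(-0.376) = 0.3535.

Power ≈ 0.354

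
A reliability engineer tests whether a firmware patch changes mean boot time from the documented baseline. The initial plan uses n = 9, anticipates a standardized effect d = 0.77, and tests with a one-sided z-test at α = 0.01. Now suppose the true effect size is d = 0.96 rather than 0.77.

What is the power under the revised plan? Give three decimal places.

With d = 0.96: δ = d·√n = 0.96 × √9 = 2.8800. Critical value z_{0.01} = 2.326.
Revised power = P(Z > 2.326 − δ) = Φ(0.554) = 0.7101.

Power ≈ 0.710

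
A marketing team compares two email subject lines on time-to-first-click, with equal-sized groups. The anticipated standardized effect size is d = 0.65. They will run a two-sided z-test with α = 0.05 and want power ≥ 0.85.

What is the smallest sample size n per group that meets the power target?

n = 43 per group

For power 0.85 need Φ(δ − z_{0.025}) = 0.85, so δ = z_{0.025} + z_{0.15} = 1.960 + 1.036 = 2.996.
(The Φ(−δ − z_{α/2}) term is vanishingly small for δ > 0 and is dropped in the standard sample-size formula.)
δ = d·√(n/2) ⇒ n = 2(δ/d)² = 2 × (2.996 / 0.65)² = 42.50.
Rounding up, n = 43 per group.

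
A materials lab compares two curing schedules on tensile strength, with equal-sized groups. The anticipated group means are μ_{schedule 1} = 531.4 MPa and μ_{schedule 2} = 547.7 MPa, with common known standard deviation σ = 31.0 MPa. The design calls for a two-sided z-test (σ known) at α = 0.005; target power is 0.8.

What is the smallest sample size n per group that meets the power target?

n = 97 per group

Standardized effect: d = |μ_{schedule 1} − μ_{schedule 2}| / σ = |531.4 − 547.7| / 31.0 = 0.5258
Set Φ(δ − 2.807) = 0.8; then δ − 2.807 = Φ⁻¹(0.8) = 0.842, giving δ = 3.649.
(The Φ(−δ − z_{α/2}) term is vanishingly small for δ > 0 and is dropped in the standard sample-size formula.)
δ = d·√(n/2) ⇒ n = 2(δ/d)² = 2 × (3.649 / 0.5258)² = 96.30.
Round up to the next whole unit.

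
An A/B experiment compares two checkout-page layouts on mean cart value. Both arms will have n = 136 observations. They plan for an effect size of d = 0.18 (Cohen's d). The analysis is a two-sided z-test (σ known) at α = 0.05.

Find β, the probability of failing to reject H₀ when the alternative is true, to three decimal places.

β ≈ 0.683

Noncentrality parameter: δ = d·√(n/2) = 0.18 × √(136/2) = 1.4843
Two-sided α = 0.05 → critical value z_{0.025} = 1.960.
Power = Φ(δ − 1.960) + Φ(−δ − 1.960) = Φ(-0.476) + Φ(-3.444) = 0.3172 + 0.0003 = 0.3174.
Type II error: β = 1 − power = 1 − 0.3174 = 0.6826.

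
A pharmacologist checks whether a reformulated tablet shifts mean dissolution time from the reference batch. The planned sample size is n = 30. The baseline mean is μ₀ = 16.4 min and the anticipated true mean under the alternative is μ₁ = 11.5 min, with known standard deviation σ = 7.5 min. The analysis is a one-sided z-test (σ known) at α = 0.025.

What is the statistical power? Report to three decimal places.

Power ≈ 0.947

Standardized effect: d = |μ₁ − μ₀| / σ = |11.5 − 16.4| / 7.5 = 0.6533
Noncentrality parameter: λ = d·√n = 0.6533 × √30 = 3.5785
One-sided α = 0.025 → critical value z_{0.025} = 1.960.
Power = P(Z > 1.960 − λ) = Φ(1.618) = 0.9472.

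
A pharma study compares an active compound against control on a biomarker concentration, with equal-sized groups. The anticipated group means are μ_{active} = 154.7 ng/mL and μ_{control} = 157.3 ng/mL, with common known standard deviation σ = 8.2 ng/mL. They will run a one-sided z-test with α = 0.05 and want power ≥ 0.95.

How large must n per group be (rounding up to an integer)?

n = 216 per group

Standardized effect: d = |μ_{active} − μ_{control}| / σ = |154.7 − 157.3| / 8.2 = 0.3171
Set Φ(δ − 1.645) = 0.95; then δ − 1.645 = Φ⁻¹(0.95) = 1.645, giving δ = 3.290.
δ = d·√(n/2) ⇒ n = 2(δ/d)² = 2 × (3.290 / 0.3171)² = 215.29.
Rounding up, n = 216 per group.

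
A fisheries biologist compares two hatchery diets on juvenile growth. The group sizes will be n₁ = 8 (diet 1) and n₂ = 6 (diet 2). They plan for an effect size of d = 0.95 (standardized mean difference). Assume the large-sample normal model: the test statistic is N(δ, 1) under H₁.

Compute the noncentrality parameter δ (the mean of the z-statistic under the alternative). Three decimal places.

δ ≈ 1.759

The noncentrality parameter scales effect size by the design's sample-size factor: δ = d / √(1/n₁ + 1/n₂) = 0.95 / √(1/8 + 1/6) = 1.7591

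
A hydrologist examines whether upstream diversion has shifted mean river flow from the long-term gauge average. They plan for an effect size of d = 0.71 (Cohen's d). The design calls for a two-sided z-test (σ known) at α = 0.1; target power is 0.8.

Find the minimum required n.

Set Φ(δ − 1.645) = 0.8; then δ − 1.645 = Φ⁻¹(0.8) = 0.842, giving δ = 2.486.
(The Φ(−δ − z_{α/2}) term is vanishingly small for δ > 0 and is dropped in the standard sample-size formula.)
δ = d·√n ⇒ n = (δ/d)² = (2.486 / 0.71)² = 12.26.
Rounding up, n = 13.

n = 13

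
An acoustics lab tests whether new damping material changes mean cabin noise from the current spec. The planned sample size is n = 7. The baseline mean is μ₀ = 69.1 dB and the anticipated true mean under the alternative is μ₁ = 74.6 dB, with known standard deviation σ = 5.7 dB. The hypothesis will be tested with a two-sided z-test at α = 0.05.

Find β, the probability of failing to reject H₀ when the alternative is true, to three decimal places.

β ≈ 0.277

Standardized effect: d = |μ₁ − μ₀| / σ = |74.6 − 69.1| / 5.7 = 0.9649
Noncentrality parameter: δ = d·√n = 0.9649 × √7 = 2.5529
Two-sided α = 0.05 → critical value z_{0.025} = 1.960.
Power = Φ(δ − 1.960) + Φ(−δ − 1.960) = Φ(0.593) + Φ(-4.513) = 0.7234 + 0.0000 = 0.7234.
Type II error: β = 1 − power = 1 − 0.7234 = 0.2766.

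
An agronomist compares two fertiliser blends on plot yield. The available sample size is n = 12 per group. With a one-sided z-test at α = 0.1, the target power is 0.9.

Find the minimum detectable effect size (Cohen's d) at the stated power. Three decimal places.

d ≈ 1.046

Required noncentrality: δ = z_{0.1} + z_{0.10} = 1.282 + 1.282 = 2.563.
δ = d·√(n/2) ⇒ d = δ/√(n/2) = 2.563/√(12/2) = 1.0464.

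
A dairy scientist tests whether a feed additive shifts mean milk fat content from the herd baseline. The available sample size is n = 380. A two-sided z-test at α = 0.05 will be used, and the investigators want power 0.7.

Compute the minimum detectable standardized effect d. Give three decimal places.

Required noncentrality: δ = z_{0.025} + z_{0.30} = 1.960 + 0.524 = 2.484.
(The second rejection-region term Φ(−δ − z_{α/2}) is negligible and dropped.)
δ = d·√n ⇒ d = δ/√n = 2.484/√380 = 0.1274.

d ≈ 0.127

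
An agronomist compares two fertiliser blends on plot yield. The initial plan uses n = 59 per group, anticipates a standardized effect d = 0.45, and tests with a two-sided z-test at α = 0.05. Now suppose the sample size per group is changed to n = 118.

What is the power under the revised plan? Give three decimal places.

With n = 118 per group: δ = d·√(n/2) = 0.45 × √(118/2) = 3.4565. Critical value z_{0.025} = 1.960.
Revised power = Φ(δ − 1.960) + Φ(−δ − 1.960) = Φ(1.497) + Φ(-5.416) = 0.9327 + 0.0000 = 0.9327.

Power ≈ 0.933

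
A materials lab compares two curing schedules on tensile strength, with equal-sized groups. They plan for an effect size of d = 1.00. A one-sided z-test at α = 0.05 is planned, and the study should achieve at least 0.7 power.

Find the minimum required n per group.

Set Φ(δ − 1.645) = 0.7; then δ − 1.645 = Φ⁻¹(0.7) = 0.524, giving δ = 2.169.
δ = d·√(n/2) ⇒ n = 2(δ/d)² = 2 × (2.169 / 1.00)² = 9.41.
Rounding up, n = 10 per group.

n = 10 per group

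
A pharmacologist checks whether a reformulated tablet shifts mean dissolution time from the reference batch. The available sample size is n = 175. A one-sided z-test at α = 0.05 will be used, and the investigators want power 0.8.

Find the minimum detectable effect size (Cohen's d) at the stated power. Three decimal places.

Need Φ(δ − 1.645) = 0.8, so δ = 1.645 + 0.842 = 2.486.
δ = d·√n ⇒ d = δ/√n = 2.486/√175 = 0.1880.

d ≈ 0.188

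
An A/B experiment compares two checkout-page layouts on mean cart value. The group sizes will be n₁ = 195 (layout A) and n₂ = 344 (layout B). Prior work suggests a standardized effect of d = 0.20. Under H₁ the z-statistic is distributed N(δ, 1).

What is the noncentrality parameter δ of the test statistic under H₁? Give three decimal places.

The noncentrality parameter scales effect size by the design's sample-size factor: δ = d / √(1/n₁ + 1/n₂) = 0.20 / √(1/195 + 1/344) = 2.2312

δ ≈ 2.231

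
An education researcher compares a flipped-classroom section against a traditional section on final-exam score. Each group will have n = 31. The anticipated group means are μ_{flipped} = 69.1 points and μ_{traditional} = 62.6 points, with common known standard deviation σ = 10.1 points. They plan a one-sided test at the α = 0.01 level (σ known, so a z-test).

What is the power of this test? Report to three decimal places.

Standardized effect: d = |μ_{flipped} − μ_{traditional}| / σ = |69.1 − 62.6| / 10.1 = 0.6436
Noncentrality parameter: δ = d·√(n/2) = 0.6436 × √(31/2) = 2.5337
One-sided α = 0.01 → critical value z_{0.01} = 2.326.
Power = Φ(δ − 2.326) = Φ(0.207) = 0.5821.

Power ≈ 0.582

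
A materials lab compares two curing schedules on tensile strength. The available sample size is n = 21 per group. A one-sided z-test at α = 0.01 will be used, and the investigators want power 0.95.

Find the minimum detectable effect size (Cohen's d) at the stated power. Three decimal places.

Required noncentrality: δ = z_{0.01} + z_{0.05} = 2.326 + 1.645 = 3.971.
δ = d·√(n/2) ⇒ d = δ/√(n/2) = 3.971/√(21/2) = 1.2255.

d ≈ 1.226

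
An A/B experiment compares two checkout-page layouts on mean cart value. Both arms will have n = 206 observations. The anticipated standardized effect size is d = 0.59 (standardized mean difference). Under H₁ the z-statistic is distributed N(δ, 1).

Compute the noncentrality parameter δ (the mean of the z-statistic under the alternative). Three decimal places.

The noncentrality parameter scales effect size by the design's sample-size factor: δ = d·√(n/2) = 0.59 × √(206/2) = 5.9878

δ ≈ 5.988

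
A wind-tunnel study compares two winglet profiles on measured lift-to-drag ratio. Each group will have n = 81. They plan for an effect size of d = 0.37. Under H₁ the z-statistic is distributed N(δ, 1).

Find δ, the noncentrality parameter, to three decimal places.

The noncentrality parameter scales effect size by the design's sample-size factor: δ = d·√(n/2) = 0.37 × √(81/2) = 2.3547

δ ≈ 2.355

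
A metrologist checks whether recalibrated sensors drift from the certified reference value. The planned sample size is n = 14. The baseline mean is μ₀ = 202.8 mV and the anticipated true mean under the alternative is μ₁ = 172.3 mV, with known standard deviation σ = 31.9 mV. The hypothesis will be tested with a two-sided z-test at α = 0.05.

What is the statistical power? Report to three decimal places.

Power ≈ 0.947

Standardized effect: d = |μ₁ − μ₀| / σ = |172.3 − 202.8| / 31.9 = 0.9561
Noncentrality parameter: δ = d·√n = 0.9561 × √14 = 3.5774
Two-sided α = 0.05 → critical value z_{0.025} = 1.960.
Power = Φ(δ − 1.960) + Φ(−δ − 1.960) = Φ(1.617) + Φ(-5.537) = 0.9471 + 0.0000 = 0.9471.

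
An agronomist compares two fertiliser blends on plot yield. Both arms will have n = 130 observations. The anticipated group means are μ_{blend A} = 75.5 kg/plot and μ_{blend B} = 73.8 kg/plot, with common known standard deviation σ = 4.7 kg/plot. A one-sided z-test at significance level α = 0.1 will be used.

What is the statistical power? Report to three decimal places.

Standardized effect: d = |μ_{blend A} − μ_{blend B}| / σ = |75.5 − 73.8| / 4.7 = 0.3617
Noncentrality parameter: δ = d·√(n/2) = 0.3617 × √(130/2) = 2.9161
One-sided α = 0.1 → critical value z_{0.1} = 1.282.
Power = P(Z > 1.282 − δ) = Φ(1.635) = 0.9489.

Power ≈ 0.949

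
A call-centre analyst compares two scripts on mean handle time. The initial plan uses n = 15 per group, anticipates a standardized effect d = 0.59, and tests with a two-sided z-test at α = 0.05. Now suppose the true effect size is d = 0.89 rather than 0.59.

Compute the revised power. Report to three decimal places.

With d = 0.89: δ = d·√(n/2) = 0.89 × √(15/2) = 2.4374. Critical value z_{0.025} = 1.960.
Revised power = Φ(δ − 1.960) + Φ(−δ − 1.960) = Φ(0.477) + Φ(-4.397) = 0.6835 + 0.0000 = 0.6835.

Power ≈ 0.683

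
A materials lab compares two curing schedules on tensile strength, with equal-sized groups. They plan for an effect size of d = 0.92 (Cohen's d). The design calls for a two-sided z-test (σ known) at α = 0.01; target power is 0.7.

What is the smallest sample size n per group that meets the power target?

n = 23 per group

For power 0.7 need Φ(δ − z_{0.005}) = 0.7, so δ = z_{0.005} + z_{0.30} = 2.576 + 0.524 = 3.100.
(For δ > 0 the lower-tail rejection region contributes negligibly to power, so the one-term inversion is standard.)
δ = d·√(n/2) ⇒ n = 2(δ/d)² = 2 × (3.100 / 0.92)² = 22.71.
Rounding up, n = 23 per group.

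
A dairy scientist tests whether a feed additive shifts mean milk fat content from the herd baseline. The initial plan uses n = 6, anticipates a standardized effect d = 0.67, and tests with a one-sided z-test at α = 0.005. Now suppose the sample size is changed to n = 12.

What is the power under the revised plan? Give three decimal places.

Power ≈ 0.399

With n = 12: δ = d·√n = 0.67 × √12 = 2.3209. Critical value z_{0.005} = 2.576.
Revised power = P(Z > 2.576 − δ) = Φ(-0.255) = 0.3994.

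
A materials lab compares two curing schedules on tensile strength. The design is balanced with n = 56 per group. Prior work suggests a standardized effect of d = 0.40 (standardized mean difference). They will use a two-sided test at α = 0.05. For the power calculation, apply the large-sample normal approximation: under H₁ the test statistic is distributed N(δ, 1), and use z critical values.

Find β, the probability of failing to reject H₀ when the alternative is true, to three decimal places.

Noncentrality parameter: δ = d·√(n/2) = 0.40 × √(56/2) = 2.1166
Critical value for a two-sided test at α = 0.05: z_{α/2} = 1.960.
Power = Φ(δ − 1.960) + Φ(−δ − 1.960) = Φ(0.157) + Φ(-4.077) = 0.5622 + 0.0000 = 0.5623.
Type II error: β = 1 − power = 1 − 0.5623 = 0.4377.

β ≈ 0.438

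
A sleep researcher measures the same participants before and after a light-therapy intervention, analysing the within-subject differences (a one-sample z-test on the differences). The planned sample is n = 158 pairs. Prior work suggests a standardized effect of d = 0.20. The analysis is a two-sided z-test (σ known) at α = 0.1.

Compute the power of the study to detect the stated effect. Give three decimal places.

Noncentrality parameter: δ = d·√n = 0.20 × √158 = 2.5140
Critical value for a two-sided test at α = 0.1: z_{α/2} = 1.645.
Power = Φ(δ − 1.645) + Φ(−δ − 1.645) = Φ(0.869) + Φ(-4.159) = 0.8076 + 0.0000 = 0.8076.

Power ≈ 0.808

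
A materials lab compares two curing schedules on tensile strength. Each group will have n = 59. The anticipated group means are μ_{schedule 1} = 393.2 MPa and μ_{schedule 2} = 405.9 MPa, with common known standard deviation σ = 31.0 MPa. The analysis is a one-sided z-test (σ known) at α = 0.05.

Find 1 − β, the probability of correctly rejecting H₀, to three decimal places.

Power ≈ 0.719

Standardized effect: d = |μ_{schedule 1} − μ_{schedule 2}| / σ = |393.2 − 405.9| / 31.0 = 0.4097
Noncentrality parameter: δ = d·√(n/2) = 0.4097 × √(59/2) = 2.2251
One-sided α = 0.05 → critical value z_{0.05} = 1.645.
Power = Φ(δ − 1.645) = Φ(0.580) = 0.7191.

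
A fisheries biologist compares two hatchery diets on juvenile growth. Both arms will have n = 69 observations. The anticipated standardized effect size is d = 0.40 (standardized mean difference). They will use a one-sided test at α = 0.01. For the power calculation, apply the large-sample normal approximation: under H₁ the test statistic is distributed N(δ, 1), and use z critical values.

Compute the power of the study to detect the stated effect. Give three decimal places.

Power ≈ 0.509

Noncentrality parameter: δ = d·√(n/2) = 0.40 × √(69/2) = 2.3495
One-sided α = 0.01 → critical value z_{0.01} = 2.326.
Power = Φ(δ − 2.326) = Φ(0.023) = 0.5092.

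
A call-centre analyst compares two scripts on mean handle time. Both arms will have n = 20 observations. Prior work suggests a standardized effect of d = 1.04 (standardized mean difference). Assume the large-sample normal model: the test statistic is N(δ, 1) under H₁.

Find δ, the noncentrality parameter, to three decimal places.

The noncentrality parameter scales effect size by the design's sample-size factor: δ = d·√(n/2) = 1.04 × √(20/2) = 3.2888

δ ≈ 3.289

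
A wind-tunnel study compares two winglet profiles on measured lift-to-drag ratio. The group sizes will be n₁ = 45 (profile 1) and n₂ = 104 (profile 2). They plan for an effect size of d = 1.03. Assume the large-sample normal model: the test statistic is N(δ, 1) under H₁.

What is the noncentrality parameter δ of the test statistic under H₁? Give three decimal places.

δ = d / √(1/n₁ + 1/n₂) = 1.03 / √(1/45 + 1/104) = 5.7725

δ ≈ 5.773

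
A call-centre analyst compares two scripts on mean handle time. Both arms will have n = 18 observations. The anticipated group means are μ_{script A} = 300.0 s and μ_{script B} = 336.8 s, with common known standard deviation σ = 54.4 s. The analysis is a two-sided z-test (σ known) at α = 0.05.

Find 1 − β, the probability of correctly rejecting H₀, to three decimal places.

Standardized effect: d = |μ_{script A} − μ_{script B}| / σ = |300.0 − 336.8| / 54.4 = 0.6765
Noncentrality parameter: δ = d·√(n/2) = 0.6765 × √(18/2) = 2.0294
Critical value for a two-sided test at α = 0.05: z_{α/2} = 1.960.
Power = Φ(δ − 1.960) + Φ(−δ − 1.960) = Φ(0.069) + Φ(-3.989) = 0.5277 + 0.0000 = 0.5277.

Power ≈ 0.528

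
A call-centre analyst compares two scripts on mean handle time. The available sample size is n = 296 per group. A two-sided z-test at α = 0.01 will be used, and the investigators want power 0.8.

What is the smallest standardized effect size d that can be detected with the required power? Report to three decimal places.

Need Φ(δ − 2.576) = 0.8, so δ = 2.576 + 0.842 = 3.417.
(Lower-tail contribution to power is negligible for δ > 0.)
δ = d·√(n/2) ⇒ d = δ/√(n/2) = 3.417/√(296/2) = 0.2809.

d ≈ 0.281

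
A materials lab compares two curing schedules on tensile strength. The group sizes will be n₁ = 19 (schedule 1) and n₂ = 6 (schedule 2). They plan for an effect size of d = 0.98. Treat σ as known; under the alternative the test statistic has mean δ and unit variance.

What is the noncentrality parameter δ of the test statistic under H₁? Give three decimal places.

δ = d / √(1/n₁ + 1/n₂) = 0.98 / √(1/19 + 1/6) = 2.0927

δ ≈ 2.093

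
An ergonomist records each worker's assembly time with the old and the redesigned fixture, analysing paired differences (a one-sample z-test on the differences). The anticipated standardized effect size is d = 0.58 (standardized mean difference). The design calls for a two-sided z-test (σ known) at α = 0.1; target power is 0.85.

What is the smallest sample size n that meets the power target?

For power 0.85 need Φ(δ − z_{0.05}) = 0.85, so δ = z_{0.05} + z_{0.15} = 1.645 + 1.036 = 2.681.
(For δ > 0 the lower-tail rejection region contributes negligibly to power, so the one-term inversion is standard.)
δ = d·√n ⇒ n = (δ/d)² = (2.681 / 0.58)² = 21.37.
Rounding up, n = 22.

n = 22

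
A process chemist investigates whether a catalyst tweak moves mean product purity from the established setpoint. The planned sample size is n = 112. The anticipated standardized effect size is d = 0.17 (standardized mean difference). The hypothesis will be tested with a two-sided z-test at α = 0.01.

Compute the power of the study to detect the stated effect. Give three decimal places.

Noncentrality parameter: δ = d·√n = 0.17 × √112 = 1.7991
Two-sided α = 0.01 → critical value z_{0.005} = 2.576.
Power = Φ(δ − 2.576) + Φ(−δ − 2.576) = Φ(-0.777) + Φ(-4.375) = 0.2187 + 0.0000 = 0.2187.

Power ≈ 0.219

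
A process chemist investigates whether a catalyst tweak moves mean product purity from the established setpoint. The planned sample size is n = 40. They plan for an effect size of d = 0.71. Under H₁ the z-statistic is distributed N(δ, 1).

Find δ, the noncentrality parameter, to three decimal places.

δ ≈ 4.490

δ = d·√n = 0.71 × √40 = 4.4904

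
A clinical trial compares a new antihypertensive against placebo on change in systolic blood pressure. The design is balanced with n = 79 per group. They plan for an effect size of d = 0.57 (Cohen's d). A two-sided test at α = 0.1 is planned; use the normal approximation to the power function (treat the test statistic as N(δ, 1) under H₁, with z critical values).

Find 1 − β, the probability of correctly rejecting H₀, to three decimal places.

Noncentrality parameter: δ = d·√(n/2) = 0.57 × √(79/2) = 3.5824
Two-sided α = 0.1 → critical value z_{0.05} = 1.645.
Power = Φ(δ − 1.645) + Φ(−δ − 1.645) = Φ(1.938) + Φ(-5.227) = 0.9737 + 0.0000 = 0.9737.

Power ≈ 0.974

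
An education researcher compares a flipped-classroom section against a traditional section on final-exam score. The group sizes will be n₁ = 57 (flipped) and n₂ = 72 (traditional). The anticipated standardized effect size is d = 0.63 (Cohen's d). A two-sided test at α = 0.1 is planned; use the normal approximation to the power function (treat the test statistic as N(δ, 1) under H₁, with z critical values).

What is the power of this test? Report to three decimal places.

Power ≈ 0.972

Noncentrality parameter: δ = d / √(1/n₁ + 1/n₂) = 0.63 / √(1/57 + 1/72) = 3.5534
Two-sided α = 0.1 → critical value z_{0.05} = 1.645.
Power = Φ(δ − 1.645) + Φ(−δ − 1.645) = Φ(1.909) + Φ(-5.198) = 0.9718 + 0.0000 = 0.9718.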